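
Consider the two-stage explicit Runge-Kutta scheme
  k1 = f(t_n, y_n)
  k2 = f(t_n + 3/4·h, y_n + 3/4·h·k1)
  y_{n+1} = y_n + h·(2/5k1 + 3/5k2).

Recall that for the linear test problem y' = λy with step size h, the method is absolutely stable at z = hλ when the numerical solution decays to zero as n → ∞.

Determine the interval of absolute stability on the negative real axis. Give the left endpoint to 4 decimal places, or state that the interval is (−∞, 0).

Test eqn y'=λy, z=hλ:
  k1=λy_n ⇒ h·k1=z·y_n;  k2=λ(1+3/4z)y_n ⇒ h·k2=z(1+3/4z)y_n
  y_{n+1}/y_n = 1 + 2/5z + 3/5z(1+3/4z) = 1 + z + 9/20z²
  ⇒ R(z) = 1 + z + 9/20z².

Find x<0 with |R(x)|<1.
x=-1.67: |R|=0.5850
R=1: x+9/20x²=0 ⇒ x=−20/9=-2.2222; min R=1−1/(4·9/20)=0.4444>−1
Confirm numerically:
  x=-1.910: |R|=0.73164 <1
  x=-1.796: |R|=0.65553 <1
  x=-1.775: |R|=0.64278 <1
  x=-1.515: |R|=0.51785 <1
  x=-2.751: |R|=1.65460 >1
  x=-2.327: |R|=1.10972 >1
Stable set (-2.2222, 0).

(-2.2222, 0).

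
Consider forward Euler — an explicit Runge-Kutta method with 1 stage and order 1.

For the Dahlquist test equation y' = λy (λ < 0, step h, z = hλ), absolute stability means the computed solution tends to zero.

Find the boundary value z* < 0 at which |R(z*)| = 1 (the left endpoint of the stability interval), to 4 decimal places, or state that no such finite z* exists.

With y'=λy (z=hλ):
  order 1, 1-stage ⇒ R(z)=1+z
  (e.g. R(-1.43)=-0.43000, |R|=0.43000)

Boundary: |R(x)|=1, x<0.
x=-1.43: |R|=0.4300
|R(-2.29)|=1.2900 |R(-1.48)|=0.4800 |R(-0.58)|=0.4200
Bisect:
  x_lo=-2.4603 |R|=1.4603  x_hi=-0.3464 |R|=0.6536
  mid=-1.40332 |R|=0.40332 →hi
  mid=-1.93181 |R|=0.93181 →hi
  mid=-2.19605 |R|=1.19605 →lo
  mid=-2.06393 |R|=1.06393 →lo
  mid=-1.99787 |R|=0.99787 →hi
  mid=-2.03090 |R|=1.03090 →lo
  mid=-2.01438 |R|=1.01438 →lo
  mid=-2.00613 |R|=1.00613 →lo
  ...
  [-2.00006,-1.99993] ⇒ x*=-2.0000
Interval (-2.0000, 0).

z* = -2.0000.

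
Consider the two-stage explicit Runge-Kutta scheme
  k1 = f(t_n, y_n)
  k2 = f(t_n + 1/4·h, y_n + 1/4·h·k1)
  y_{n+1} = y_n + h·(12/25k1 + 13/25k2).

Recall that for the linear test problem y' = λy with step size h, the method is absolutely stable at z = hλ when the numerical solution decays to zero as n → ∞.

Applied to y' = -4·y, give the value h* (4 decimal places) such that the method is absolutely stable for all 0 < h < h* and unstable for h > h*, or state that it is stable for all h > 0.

(-7.6923,0); λ=-4 ⇒ h* = (100/13)/4 = 1.9231.

With y'=λy (z=hλ):
  k1=λy_n ⇒ h·k1=z·y_n;  k2=λ(1+1/4z)y_n ⇒ h·k2=z(1+1/4z)y_n
  y_{n+1}/y_n = 1 + 12/25z + 13/25z(1+1/4z) = 1 + z + 13/100z²
  so R(z) = 1 + z + 13/100z².

Solve |R(x)|<1 on ℝ⁻.
x=-1.29: |R|=0.0737
R=1: x+13/100x²=0 ⇒ x=−100/13=-7.6923; min R=1−1/(4·13/100)=-0.9231>−1
Confirm numerically:
  x=-7.650: |R|=0.95793 <1
  x=-5.820: |R|=0.41659 <1
  x=-5.085: |R|=0.72356 <1
  x=-8.248: |R|=1.59584 >1
  x=-7.974: |R|=1.29201 >1
Stable set (-7.6923, 0).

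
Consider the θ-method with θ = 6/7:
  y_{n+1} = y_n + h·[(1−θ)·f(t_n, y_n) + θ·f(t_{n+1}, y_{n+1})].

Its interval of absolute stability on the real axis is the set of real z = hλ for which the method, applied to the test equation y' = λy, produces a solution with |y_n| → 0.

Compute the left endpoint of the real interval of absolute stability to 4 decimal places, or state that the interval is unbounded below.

(−∞, 0) — no finite endpoint.

On y'=λy, z=hλ:
  y_{n+1} = y_n + z·[1/7·y_n + 6/7·y_{n+1}] ⇒ (1 − 6/7z)y_{n+1} = (1 + 1/7z)y_n
  R(z) = (1 + 1/7z)/(1 − 6/7z).

Boundary: |R(x)|=1, x<0.
x=-1.7: |R|=0.3081
x=-2: |R|=0.2632
x=-10: |R|=0.0448
x=-100: |R|=0.1532
θ=6/7≥1/2 ⇒ |1+1/7x|<|1−6/7x| ∀x<0 ⇒ interval (−∞,0).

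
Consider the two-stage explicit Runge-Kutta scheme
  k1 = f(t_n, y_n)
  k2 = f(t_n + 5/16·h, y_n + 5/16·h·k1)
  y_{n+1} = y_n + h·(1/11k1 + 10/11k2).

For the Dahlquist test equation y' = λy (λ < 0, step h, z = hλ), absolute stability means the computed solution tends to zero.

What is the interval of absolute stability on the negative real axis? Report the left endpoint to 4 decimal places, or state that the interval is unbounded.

z∈(-3.5200,0).

Set f=λy, z=hλ:
  k1=λy_n ⇒ h·k1=z·y_n;  k2=λ(1+5/16z)y_n ⇒ h·k2=z(1+5/16z)y_n
  y_{n+1}/y_n = 1 + 1/11z + 10/11z(1+5/16z) = 1 + z + 25/88z²
  ⇒ R(z) = 1 + z + 25/88z².

Boundary: |R(x)|=1, x<0.
x=-0.7: |R|=0.4392
R=1: x+25/88x²=0 ⇒ x=−88/25=-3.5200; min R=1−1/(4·25/88)=0.1200>−1
Confirm numerically:
  x=-3.328: |R|=0.81847 <1
  x=-2.552: |R|=0.29820 <1
  x=-2.083: |R|=0.14964 <1
  x=-1.487: |R|=0.14117 <1
  x=-3.791: |R|=1.29186 >1
  x=-3.684: |R|=1.17164 >1
Interval (-3.5200, 0).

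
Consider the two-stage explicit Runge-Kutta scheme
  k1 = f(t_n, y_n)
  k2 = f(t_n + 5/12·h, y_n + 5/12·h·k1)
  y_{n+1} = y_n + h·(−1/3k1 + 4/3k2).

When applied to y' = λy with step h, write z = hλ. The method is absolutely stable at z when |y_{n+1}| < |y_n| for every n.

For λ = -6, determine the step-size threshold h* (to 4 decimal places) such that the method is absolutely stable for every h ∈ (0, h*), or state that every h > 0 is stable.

(-1.8000,0); λ=-6 ⇒ h* = (9/5)/6 = 0.3000.

On y'=λy, z=hλ:
  k1=λy_n ⇒ h·k1=z·y_n;  k2=λ(1+5/12z)y_n ⇒ h·k2=z(1+5/12z)y_n
  y_{n+1}/y_n = 1 − 1/3z + 4/3z(1+5/12z) = 1 + z + 5/9z²
  ⇒ R(z) = 1 + z + 5/9z².

Boundary: |R(x)|=1, x<0.
x=-1.74: |R|=0.9420
R=1: x+5/9x²=0 ⇒ x=−9/5=-1.8000; min R=1−1/(4·5/9)=0.5500>−1
Confirm numerically:
  x=-1.581: |R|=0.80764 <1
  x=-1.064: |R|=0.56494 <1
  x=-0.752: |R|=0.56217 <1
  x=-1.942: |R|=1.15320 >1
  x=-1.858: |R|=1.05987 >1
So |R|<1 on (-1.8000, 0).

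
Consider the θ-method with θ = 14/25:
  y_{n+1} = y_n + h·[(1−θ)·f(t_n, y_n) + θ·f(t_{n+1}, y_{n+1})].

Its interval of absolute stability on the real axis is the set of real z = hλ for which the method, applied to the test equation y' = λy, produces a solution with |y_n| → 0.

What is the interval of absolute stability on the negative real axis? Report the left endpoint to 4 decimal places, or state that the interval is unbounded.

unbounded; (−∞, 0).

With y'=λy (z=hλ):
  y_{n+1} = y_n + z·[11/25·y_n + 14/25·y_{n+1}] ⇒ (1 − 14/25z)y_{n+1} = (1 + 11/25z)y_n
  ⇒ R(z) = (1 + 11/25z)/(1 − 14/25z).

Solve |R(x)|<1 on ℝ⁻.
x=-1.33: |R|=0.2377
x=-2: |R|=0.0566
x=-10: |R|=0.5152
x=-100: |R|=0.7544
θ=14/25≥1/2 ⇒ |1+11/25x|<|1−14/25x| ∀x<0 ⇒ interval (−∞,0).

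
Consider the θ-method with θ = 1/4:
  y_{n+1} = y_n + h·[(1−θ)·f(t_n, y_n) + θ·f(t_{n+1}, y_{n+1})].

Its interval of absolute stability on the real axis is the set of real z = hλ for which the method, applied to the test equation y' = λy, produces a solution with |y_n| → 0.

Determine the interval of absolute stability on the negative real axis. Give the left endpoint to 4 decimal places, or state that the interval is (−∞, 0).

(-4.0000, 0).

With y'=λy (z=hλ):
  y_{n+1} = y_n + z·[3/4·y_n + 1/4·y_{n+1}] ⇒ (1 − 1/4z)y_{n+1} = (1 + 3/4z)y_n
  Hence R(z) = (1 + 3/4z)/(1 − 1/4z).

Boundary: |R(x)|=1, x<0.
x=-1.25: |R|=0.0476
R=−1: 1+3/4x = −1+1/4x ⇒ -1/2x=2 ⇒ x=2/(-1/2)=-4.0000
Confirm numerically:
  x=-3.457: |R|=0.85437 <1
  x=-2.458: |R|=0.52245 <1
  x=-1.747: |R|=0.21594 <1
  x=-4.302: |R|=1.07275 >1
  x=-4.082: |R|=1.02029 >1
  x=-4.057: |R|=1.01415 >1
So |R|<1 on (-4.0000, 0).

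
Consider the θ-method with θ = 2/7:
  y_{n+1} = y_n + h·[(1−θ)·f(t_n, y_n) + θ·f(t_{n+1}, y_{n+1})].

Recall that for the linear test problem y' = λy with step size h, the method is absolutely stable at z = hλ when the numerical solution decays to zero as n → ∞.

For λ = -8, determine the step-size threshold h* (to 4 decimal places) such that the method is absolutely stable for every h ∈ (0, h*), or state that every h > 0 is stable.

With y'=λy (z=hλ):
  y_{n+1} = y_n + z·[5/7·y_n + 2/7·y_{n+1}] ⇒ (1 − 2/7z)y_{n+1} = (1 + 5/7z)y_n
  Hence R(z) = (1 + 5/7z)/(1 − 2/7z).

Solve |R(x)|<1 on ℝ⁻.
x=-1.28: |R|=0.0628
R=−1: 1+5/7x = −1+2/7x ⇒ -3/7x=2 ⇒ x=2/(-3/7)=-4.6667
Confirm numerically:
  x=-3.257: |R|=0.68707 <1
  x=-2.553: |R|=0.47621 <1
  x=-2.163: |R|=0.33684 <1
  x=-5.151: |R|=1.08398 >1
  x=-4.847: |R|=1.03241 >1
  x=-4.694: |R|=1.00500 >1
Interval (-4.6667, 0).

(-4.6667,0); λ=-8 ⇒ h* = (14/3)/8 = 0.5833.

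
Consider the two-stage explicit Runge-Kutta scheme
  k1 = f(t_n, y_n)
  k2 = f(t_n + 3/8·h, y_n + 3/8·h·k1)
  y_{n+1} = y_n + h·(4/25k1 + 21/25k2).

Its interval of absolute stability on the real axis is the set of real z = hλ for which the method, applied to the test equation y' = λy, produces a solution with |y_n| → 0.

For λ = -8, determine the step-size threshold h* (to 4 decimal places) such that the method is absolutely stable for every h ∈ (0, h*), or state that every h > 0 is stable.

(-3.1746,0); λ=-8 ⇒ h* = (200/63)/8 = 0.3968.

On y'=λy, z=hλ:
  k1=λy_n ⇒ h·k1=z·y_n;  k2=λ(1+3/8z)y_n ⇒ h·k2=z(1+3/8z)y_n
  y_{n+1}/y_n = 1 + 4/25z + 21/25z(1+3/8z) = 1 + z + 63/200z²
  Hence R(z) = 1 + z + 63/200z².

Find x<0 with |R(x)|<1.
x=-0.98: |R|=0.3225
R=1: x+63/200x²=0 ⇒ x=−200/63=-3.1746; min R=1−1/(4·63/200)=0.2063>−1
Confirm numerically:
  x=-2.843: |R|=0.70303 <1
  x=-2.602: |R|=0.53068 <1
  x=-2.125: |R|=0.29742 <1
  x=-1.994: |R|=0.25845 <1
  x=-3.696: |R|=1.60703 >1
  x=-3.358: |R|=1.19399 >1
  x=-3.347: |R|=1.18176 >1
So |R|<1 on (-3.1746, 0).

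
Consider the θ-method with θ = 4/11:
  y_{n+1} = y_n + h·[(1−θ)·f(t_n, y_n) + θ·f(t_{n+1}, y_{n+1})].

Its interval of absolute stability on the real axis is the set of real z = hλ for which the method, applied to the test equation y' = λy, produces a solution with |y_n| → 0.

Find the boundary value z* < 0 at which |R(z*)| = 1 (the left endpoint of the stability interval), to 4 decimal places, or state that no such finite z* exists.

z* = -7.3333.

With y'=λy (z=hλ):
  y_{n+1} = y_n + z·[7/11·y_n + 4/11·y_{n+1}] ⇒ (1 − 4/11z)y_{n+1} = (1 + 7/11z)y_n
  so R(z) = (1 + 7/11z)/(1 − 4/11z).

Need |R(x)|<1, x<0.
x=-1.27: |R|=0.1312
R=−1: 1+7/11x = −1+4/11x ⇒ -3/11x=2 ⇒ x=2/(-3/11)=-7.3333
Confirm numerically:
  x=-6.097: |R|=0.89519 <1
  x=-5.997: |R|=0.88542 <1
  x=-3.029: |R|=0.44138 <1
  x=-7.573: |R|=1.01741 >1
  x=-7.427: |R|=1.00690 >1
Stable set (-7.3333, 0).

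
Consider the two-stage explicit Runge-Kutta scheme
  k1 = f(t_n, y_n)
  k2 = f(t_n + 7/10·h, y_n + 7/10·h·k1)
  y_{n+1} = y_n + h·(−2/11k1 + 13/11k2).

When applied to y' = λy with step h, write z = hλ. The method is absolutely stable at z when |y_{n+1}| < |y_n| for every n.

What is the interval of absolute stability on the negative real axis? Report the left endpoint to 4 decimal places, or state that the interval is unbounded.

z∈(-1.2088,0).

Set f=λy, z=hλ:
  k1=λy_n ⇒ h·k1=z·y_n;  k2=λ(1+7/10z)y_n ⇒ h·k2=z(1+7/10z)y_n
  y_{n+1}/y_n = 1 − 2/11z + 13/11z(1+7/10z) = 1 + z + 91/110z²
  Hence R(z) = 1 + z + 91/110z².

Solve |R(x)|<1 on ℝ⁻.
x=-1.4: |R|=1.2215
R=1: x+91/110x²=0 ⇒ x=−110/91=-1.2088; min R=1−1/(4·91/110)=0.6978>−1
Confirm numerically:
  x=-1.046: |R|=0.85913 <1
  x=-0.855: |R|=0.74976 <1
  x=-0.744: |R|=0.71393 <1
  x=-0.525: |R|=0.70302 <1
  x=-1.788: |R|=1.85674 >1
  x=-1.702: |R|=1.69445 >1
Stable set (-1.2088, 0).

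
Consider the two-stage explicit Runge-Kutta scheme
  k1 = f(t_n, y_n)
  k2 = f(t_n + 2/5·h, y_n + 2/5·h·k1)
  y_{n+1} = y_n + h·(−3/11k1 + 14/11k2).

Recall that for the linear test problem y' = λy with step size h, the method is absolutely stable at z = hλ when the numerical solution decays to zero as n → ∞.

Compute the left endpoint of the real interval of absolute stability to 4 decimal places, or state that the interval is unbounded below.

On y'=λy, z=hλ:
  k1=λy_n ⇒ h·k1=z·y_n;  k2=λ(1+2/5z)y_n ⇒ h·k2=z(1+2/5z)y_n
  y_{n+1}/y_n = 1 − 3/11z + 14/11z(1+2/5z) = 1 + z + 28/55z²
  R(z) = 1 + z + 28/55z².

Find x<0 with |R(x)|<1.
x=-0.71: |R|=0.5466
R=1: x+28/55x²=0 ⇒ x=−55/28=-1.9643; min R=1−1/(4·28/55)=0.5089>−1
Confirm numerically:
  x=-1.661: |R|=0.74354 <1
  x=-1.552: |R|=0.67425 <1
  x=-1.425: |R|=0.60877 <1
  x=-2.526: |R|=1.72234 >1
  x=-2.523: |R|=1.71763 >1
  x=-2.444: |R|=1.59687 >1
Stable set (-1.9643, 0).

left endpoint -1.9643.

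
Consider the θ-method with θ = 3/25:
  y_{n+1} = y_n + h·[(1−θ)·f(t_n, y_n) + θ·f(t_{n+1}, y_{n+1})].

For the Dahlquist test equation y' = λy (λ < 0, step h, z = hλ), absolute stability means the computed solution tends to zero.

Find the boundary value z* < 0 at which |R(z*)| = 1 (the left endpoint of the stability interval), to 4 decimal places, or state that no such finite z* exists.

z* = -2.6316.

With y'=λy (z=hλ):
  y_{n+1} = y_n + z·[22/25·y_n + 3/25·y_{n+1}] ⇒ (1 − 3/25z)y_{n+1} = (1 + 22/25z)y_n
  Hence R(z) = (1 + 22/25z)/(1 − 3/25z).

Boundary: |R(x)|=1, x<0.
x=-1.62: |R|=0.3563
R=−1: 1+22/25x = −1+3/25x ⇒ -19/25x=2 ⇒ x=2/(-19/25)=-2.6316
Confirm numerically:
  x=-2.173: |R|=0.72356 <1
  x=-2.168: |R|=0.72042 <1
  x=-2.073: |R|=0.66005 <1
  x=-1.681: |R|=0.39883 <1
  x=-2.957: |R|=1.18255 >1
  x=-2.758: |R|=1.07219 >1
  x=-2.706: |R|=1.04270 >1
Interval (-2.6316, 0).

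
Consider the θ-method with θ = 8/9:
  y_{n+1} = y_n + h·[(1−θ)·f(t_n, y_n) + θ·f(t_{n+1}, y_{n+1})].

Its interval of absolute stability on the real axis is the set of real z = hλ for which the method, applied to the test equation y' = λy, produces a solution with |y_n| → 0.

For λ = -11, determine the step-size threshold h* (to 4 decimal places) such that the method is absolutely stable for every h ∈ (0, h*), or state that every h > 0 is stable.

Set f=λy, z=hλ:
  y_{n+1} = y_n + z·[1/9·y_n + 8/9·y_{n+1}] ⇒ (1 − 8/9z)y_{n+1} = (1 + 1/9z)y_n
  Hence R(z) = (1 + 1/9z)/(1 − 8/9z).

Need |R(x)|<1, x<0.
x=-0.86: |R|=0.5126
x=-2: |R|=0.2800
x=-10: |R|=0.0112
x=-100: |R|=0.1125
θ=8/9≥1/2 ⇒ |1+1/9x|<|1−8/9x| ∀x<0 ⇒ stable on all of ℝ⁻.

unbounded; (−∞, 0). Any h>0 works for λ=-11.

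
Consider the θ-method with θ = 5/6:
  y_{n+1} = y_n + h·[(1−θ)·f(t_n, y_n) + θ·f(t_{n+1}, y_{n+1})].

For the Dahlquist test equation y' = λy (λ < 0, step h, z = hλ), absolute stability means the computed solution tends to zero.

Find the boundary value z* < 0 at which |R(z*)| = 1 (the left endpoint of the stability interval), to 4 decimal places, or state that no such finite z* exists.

Test eqn y'=λy, z=hλ:
  y_{n+1} = y_n + z·[1/6·y_n + 5/6·y_{n+1}] ⇒ (1 − 5/6z)y_{n+1} = (1 + 1/6z)y_n
  R(z) = (1 + 1/6z)/(1 − 5/6z).

Find x<0 with |R(x)|<1.
x=-1.29: |R|=0.3783
x=-2: |R|=0.2500
x=-10: |R|=0.0714
x=-100: |R|=0.1858
θ=5/6≥1/2 ⇒ |1+1/6x|<|1−5/6x| ∀x<0 ⇒ unbounded interval.

unbounded; (−∞, 0).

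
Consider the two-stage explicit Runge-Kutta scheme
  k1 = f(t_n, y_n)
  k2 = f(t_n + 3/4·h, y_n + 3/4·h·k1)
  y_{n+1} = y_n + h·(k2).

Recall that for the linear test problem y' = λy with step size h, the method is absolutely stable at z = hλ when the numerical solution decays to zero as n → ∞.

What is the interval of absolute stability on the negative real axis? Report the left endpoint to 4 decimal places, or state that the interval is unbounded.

z∈(-1.3333,0).

With y'=λy (z=hλ):
  k1=λy_n ⇒ h·k1=z·y_n;  k2=λ(1+3/4z)y_n ⇒ h·k2=z(1+3/4z)y_n
  y_{n+1}/y_n = 1 + z(1+3/4z) = 1 + z + 3/4z²
  so R(z) = 1 + z + 3/4z².

Solve |R(x)|<1 on ℝ⁻.
x=-0.67: |R|=0.6667
R=1: x+3/4x²=0 ⇒ x=−4/3=-1.3333; min R=1−1/(4·3/4)=0.6667>−1
Confirm numerically:
  x=-1.168: |R|=0.85517 <1
  x=-0.892: |R|=0.70475 <1
  x=-0.683: |R|=0.66687 <1
  x=-1.929: |R|=1.86178 >1
  x=-1.849: |R|=1.71510 >1
So |R|<1 on (-1.3333, 0).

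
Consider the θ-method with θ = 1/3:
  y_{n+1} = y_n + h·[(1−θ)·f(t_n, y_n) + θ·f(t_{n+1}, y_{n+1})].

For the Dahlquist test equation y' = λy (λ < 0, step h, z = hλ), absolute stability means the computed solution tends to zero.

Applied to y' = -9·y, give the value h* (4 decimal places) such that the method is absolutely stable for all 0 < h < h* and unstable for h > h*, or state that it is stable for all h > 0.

Set f=λy, z=hλ:
  y_{n+1} = y_n + z·[2/3·y_n + 1/3·y_{n+1}] ⇒ (1 − 1/3z)y_{n+1} = (1 + 2/3z)y_n
  so R(z) = (1 + 2/3z)/(1 − 1/3z).

Solve |R(x)|<1 on ℝ⁻.
x=-0.79: |R|=0.3747
R=−1: 1+2/3x = −1+1/3x ⇒ -1/3x=2 ⇒ x=2/(-1/3)=-6.0000
Confirm numerically:
  x=-5.152: |R|=0.89598 <1
  x=-4.425: |R|=0.78788 <1
  x=-3.791: |R|=0.67472 <1
  x=-3.252: |R|=0.56046 <1
  x=-6.598: |R|=1.06230 >1
  x=-6.565: |R|=1.05907 >1
  x=-6.403: |R|=1.04286 >1
So |R|<1 on (-6.0000, 0).

(-6.0000,0); λ=-9 ⇒ h* = (6)/9 = 0.6667.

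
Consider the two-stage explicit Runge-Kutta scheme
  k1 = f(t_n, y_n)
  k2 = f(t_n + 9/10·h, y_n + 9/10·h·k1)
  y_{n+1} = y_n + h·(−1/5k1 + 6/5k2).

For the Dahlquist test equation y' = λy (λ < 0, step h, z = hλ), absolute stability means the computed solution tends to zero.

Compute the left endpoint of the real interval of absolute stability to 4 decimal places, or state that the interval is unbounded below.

With y'=λy (z=hλ):
  k1=λy_n ⇒ h·k1=z·y_n;  k2=λ(1+9/10z)y_n ⇒ h·k2=z(1+9/10z)y_n
  y_{n+1}/y_n = 1 − 1/5z + 6/5z(1+9/10z) = 1 + z + 27/25z²
  Hence R(z) = 1 + z + 27/25z².

Solve |R(x)|<1 on ℝ⁻.
x=-1.46: |R|=1.8421
R=1: x+27/25x²=0 ⇒ x=−25/27=-0.9259; min R=1−1/(4·27/25)=0.7685>−1
Confirm numerically:
  x=-0.853: |R|=0.93282 <1
  x=-0.798: |R|=0.88975 <1
  x=-0.782: |R|=0.87845 <1
  x=-1.411: |R|=1.73919 >1
  x=-1.246: |R|=1.43072 >1
  x=-1.083: |R|=1.18372 >1
Stable set (-0.9259, 0).

left endpoint -0.9259.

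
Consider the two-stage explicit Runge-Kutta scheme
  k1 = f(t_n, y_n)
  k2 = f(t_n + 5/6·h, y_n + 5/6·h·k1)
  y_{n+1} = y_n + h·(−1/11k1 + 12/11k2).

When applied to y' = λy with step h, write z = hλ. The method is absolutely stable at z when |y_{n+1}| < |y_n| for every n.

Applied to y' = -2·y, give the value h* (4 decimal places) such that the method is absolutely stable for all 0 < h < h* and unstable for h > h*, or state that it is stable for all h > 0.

With y'=λy (z=hλ):
  k1=λy_n ⇒ h·k1=z·y_n;  k2=λ(1+5/6z)y_n ⇒ h·k2=z(1+5/6z)y_n
  y_{n+1}/y_n = 1 − 1/11z + 12/11z(1+5/6z) = 1 + z + 10/11z²
  so R(z) = 1 + z + 10/11z².

Solve |R(x)|<1 on ℝ⁻.
x=-1.42: |R|=1.4131
R=1: x+10/11x²=0 ⇒ x=−11/10=-1.1000; min R=1−1/(4·10/11)=0.7250>−1
Confirm numerically:
  x=-0.977: |R|=0.89075 <1
  x=-0.557: |R|=0.72504 <1
  x=-0.481: |R|=0.72933 <1
  x=-0.472: |R|=0.73053 <1
  x=-1.640: |R|=1.80509 >1
  x=-1.355: |R|=1.31411 >1
  x=-1.140: |R|=1.04145 >1
Interval (-1.1000, 0).

(-1.1000,0); λ=-2 ⇒ h* = (11/10)/2 = 0.5500.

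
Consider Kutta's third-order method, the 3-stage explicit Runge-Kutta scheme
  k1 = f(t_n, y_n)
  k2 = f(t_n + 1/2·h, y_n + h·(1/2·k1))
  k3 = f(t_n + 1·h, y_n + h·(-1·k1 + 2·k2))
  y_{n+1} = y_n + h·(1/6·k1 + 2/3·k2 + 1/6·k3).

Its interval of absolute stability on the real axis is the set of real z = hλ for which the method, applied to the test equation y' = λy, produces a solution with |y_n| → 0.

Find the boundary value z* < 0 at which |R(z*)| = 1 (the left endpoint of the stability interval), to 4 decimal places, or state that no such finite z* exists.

z* = -2.5127.

With y'=λy (z=hλ):
  order 3, 3-stage ⇒ R(z)=1+z+z^2/2+z^3/6
  (e.g. R(-1.3)=0.17883, |R|=0.17883)

Solve |R(x)|<1 on ℝ⁻.
x=-1.3: |R|=0.1788
|R(-2.79)|=1.5176 |R(-2.74)|=1.4147 |R(-0.57)|=0.5616
Bisect:
  x_lo=-3.0258 |R|=2.0652  x_hi=-0.3314 |R|=0.7174
  mid=-1.67863 |R|=0.05807 →hi
  mid=-2.35223 |R|=0.75488 →hi
  mid=-2.68902 |R|=1.31426 →lo
  mid=-2.52063 |R|=1.01301 →lo
  mid=-2.43643 |R|=0.87885 →hi
  mid=-2.47853 |R|=0.94462 →hi
  mid=-2.49958 |R|=0.97848 →hi
  ...
  [-2.51290,-2.51273] ⇒ x*=-2.5127
Stable set (-2.5127, 0).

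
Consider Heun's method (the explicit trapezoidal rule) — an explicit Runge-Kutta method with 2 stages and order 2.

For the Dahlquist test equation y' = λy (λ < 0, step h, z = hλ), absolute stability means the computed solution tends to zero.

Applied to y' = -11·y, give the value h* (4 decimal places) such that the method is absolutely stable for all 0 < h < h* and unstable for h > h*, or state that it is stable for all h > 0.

(-2.0000,0); λ=-11 ⇒ h* = 0.1818.

Test eqn y'=λy, z=hλ:
  order 2, 2-stage ⇒ R(z)=1+z+z^2/2
  (e.g. R(-1.32)=0.55120, |R|=0.55120)

Find x<0 with |R(x)|<1.
x=-1.32: |R|=0.5512
|R(-1.97)|=0.9704 |R(-1.27)|=0.5364 |R(-1.14)|=0.5098
Bisect:
  x_lo=-2.4184 |R|=1.5059  x_hi=-0.3228 |R|=0.7293
  mid=-1.37058 |R|=0.56866 →hi
  mid=-1.89448 |R|=0.90005 →hi
  mid=-2.15643 |R|=1.16867 →lo
  mid=-2.02546 |R|=1.02578 →lo
  mid=-1.95997 |R|=0.96077 →hi
  mid=-1.99271 |R|=0.99274 →hi
  mid=-2.00908 |R|=1.00913 →lo
  mid=-2.00090 |R|=1.00090 →lo
  mid=-1.99680 |R|=0.99681 →hi
  mid=-1.99885 |R|=0.99885 →hi
  ...
  [-2.00000,-1.99987] ⇒ x*=-2.0000
So |R|<1 on (-2.0000, 0).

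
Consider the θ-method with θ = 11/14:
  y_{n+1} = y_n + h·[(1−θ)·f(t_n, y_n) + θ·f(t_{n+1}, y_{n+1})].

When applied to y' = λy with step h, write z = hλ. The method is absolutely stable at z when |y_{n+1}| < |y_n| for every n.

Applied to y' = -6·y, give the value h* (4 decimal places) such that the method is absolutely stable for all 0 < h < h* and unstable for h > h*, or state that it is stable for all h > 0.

(−∞, 0) — no finite endpoint. Any h>0 works for λ=-6.

Set f=λy, z=hλ:
  y_{n+1} = y_n + z·[3/14·y_n + 11/14·y_{n+1}] ⇒ (1 − 11/14z)y_{n+1} = (1 + 3/14z)y_n
  Hence R(z) = (1 + 3/14z)/(1 − 11/14z).

Need |R(x)|<1, x<0.
x=-0.71: |R|=0.5442
x=-2: |R|=0.2222
x=-10: |R|=0.1290
x=-100: |R|=0.2567
θ=11/14≥1/2 ⇒ |1+3/14x|<|1−11/14x| ∀x<0 ⇒ interval (−∞,0).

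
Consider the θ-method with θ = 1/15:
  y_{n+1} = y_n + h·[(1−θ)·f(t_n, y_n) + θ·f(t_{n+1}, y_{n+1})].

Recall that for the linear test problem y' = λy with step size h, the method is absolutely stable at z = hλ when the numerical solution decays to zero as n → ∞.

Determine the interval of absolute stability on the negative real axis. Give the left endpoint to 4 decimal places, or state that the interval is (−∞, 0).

(-2.3077, 0).

Test eqn y'=λy, z=hλ:
  y_{n+1} = y_n + z·[14/15·y_n + 1/15·y_{n+1}] ⇒ (1 − 1/15z)y_{n+1} = (1 + 14/15z)y_n
  Hence R(z) = (1 + 14/15z)/(1 − 1/15z).

Solve |R(x)|<1 on ℝ⁻.
x=-1.32: |R|=0.2132
R=−1: 1+14/15x = −1+1/15x ⇒ -13/15x=2 ⇒ x=2/(-13/15)=-2.3077
Confirm numerically:
  x=-2.204: |R|=0.92165 <1
  x=-1.741: |R|=0.55994 <1
  x=-0.973: |R|=0.08627 <1
  x=-2.556: |R|=1.18387 >1
  x=-2.469: |R|=1.12004 >1
  x=-2.385: |R|=1.05781 >1
Stable set (-2.3077, 0).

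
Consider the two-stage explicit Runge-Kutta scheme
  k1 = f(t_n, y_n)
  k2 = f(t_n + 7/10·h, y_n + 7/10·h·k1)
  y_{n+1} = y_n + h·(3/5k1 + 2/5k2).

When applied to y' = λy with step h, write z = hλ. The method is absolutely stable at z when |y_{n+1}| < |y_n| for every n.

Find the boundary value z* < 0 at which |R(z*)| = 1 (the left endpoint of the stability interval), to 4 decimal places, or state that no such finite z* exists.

left endpoint -3.5714.

Test eqn y'=λy, z=hλ:
  k1=λy_n ⇒ h·k1=z·y_n;  k2=λ(1+7/10z)y_n ⇒ h·k2=z(1+7/10z)y_n
  y_{n+1}/y_n = 1 + 3/5z + 2/5z(1+7/10z) = 1 + z + 7/25z²
  ⇒ R(z) = 1 + z + 7/25z².

Find x<0 with |R(x)|<1.
x=-1.28: |R|=0.1788
R=1: x+7/25x²=0 ⇒ x=−25/7=-3.5714; min R=1−1/(4·7/25)=0.1071>−1
Confirm numerically:
  x=-3.526: |R|=0.95515 <1
  x=-2.107: |R|=0.13605 <1
  x=-1.838: |R|=0.10791 <1
  x=-3.851: |R|=1.30146 >1
  x=-3.812: |R|=1.25678 >1
Stable set (-3.5714, 0).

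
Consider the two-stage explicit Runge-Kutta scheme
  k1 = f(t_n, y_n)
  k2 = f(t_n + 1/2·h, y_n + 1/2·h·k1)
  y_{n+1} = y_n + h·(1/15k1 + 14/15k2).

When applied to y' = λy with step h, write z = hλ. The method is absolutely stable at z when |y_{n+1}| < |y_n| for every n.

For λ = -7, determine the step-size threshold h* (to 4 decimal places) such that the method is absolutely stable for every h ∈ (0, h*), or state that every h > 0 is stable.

(-2.1429,0); λ=-7 ⇒ h* = (15/7)/7 = 0.3061.

Set f=λy, z=hλ:
  k1=λy_n ⇒ h·k1=z·y_n;  k2=λ(1+1/2z)y_n ⇒ h·k2=z(1+1/2z)y_n
  y_{n+1}/y_n = 1 + 1/15z + 14/15z(1+1/2z) = 1 + z + 7/15z²
  Hence R(z) = 1 + z + 7/15z².

Find x<0 with |R(x)|<1.
x=-1.4: |R|=0.5147
R=1: x+7/15x²=0 ⇒ x=−15/7=-2.1429; min R=1−1/(4·7/15)=0.4643>−1
Confirm numerically:
  x=-1.915: |R|=0.79637 <1
  x=-1.861: |R|=0.75522 <1
  x=-1.020: |R|=0.46552 <1
  x=-0.939: |R|=0.47247 <1
  x=-2.690: |R|=1.68685 >1
  x=-2.285: |R|=1.15157 >1
So |R|<1 on (-2.1429, 0).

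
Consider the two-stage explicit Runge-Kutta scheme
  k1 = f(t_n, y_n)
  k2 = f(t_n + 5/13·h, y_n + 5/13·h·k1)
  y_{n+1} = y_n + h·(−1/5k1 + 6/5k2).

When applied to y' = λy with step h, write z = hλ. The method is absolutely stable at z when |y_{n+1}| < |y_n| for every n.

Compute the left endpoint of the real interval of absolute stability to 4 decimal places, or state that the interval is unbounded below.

left endpoint -2.1667.

On y'=λy, z=hλ:
  k1=λy_n ⇒ h·k1=z·y_n;  k2=λ(1+5/13z)y_n ⇒ h·k2=z(1+5/13z)y_n
  y_{n+1}/y_n = 1 − 1/5z + 6/5z(1+5/13z) = 1 + z + 6/13z²
  so R(z) = 1 + z + 6/13z².

Boundary: |R(x)|=1, x<0.
x=-0.93: |R|=0.4692
R=1: x+6/13x²=0 ⇒ x=−13/6=-2.1667; min R=1−1/(4·6/13)=0.4583>−1
Confirm numerically:
  x=-2.078: |R|=0.91496 <1
  x=-1.932: |R|=0.79075 <1
  x=-0.931: |R|=0.46904 <1
  x=-2.749: |R|=1.73885 >1
  x=-2.584: |R|=1.49772 >1
  x=-2.423: |R|=1.28666 >1
Stable set (-2.1667, 0).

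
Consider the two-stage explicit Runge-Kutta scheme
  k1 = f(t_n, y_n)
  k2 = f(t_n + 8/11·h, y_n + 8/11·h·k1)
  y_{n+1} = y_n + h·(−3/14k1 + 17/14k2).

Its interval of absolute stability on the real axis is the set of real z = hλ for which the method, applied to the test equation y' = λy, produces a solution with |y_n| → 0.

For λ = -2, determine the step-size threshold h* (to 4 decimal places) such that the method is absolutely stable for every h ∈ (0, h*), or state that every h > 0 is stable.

(-1.1324,0); λ=-2 ⇒ h* = (77/68)/2 = 0.5662.

With y'=λy (z=hλ):
  k1=λy_n ⇒ h·k1=z·y_n;  k2=λ(1+8/11z)y_n ⇒ h·k2=z(1+8/11z)y_n
  y_{n+1}/y_n = 1 − 3/14z + 17/14z(1+8/11z) = 1 + z + 68/77z²
  ⇒ R(z) = 1 + z + 68/77z².

Boundary: |R(x)|=1, x<0.
x=-0.9: |R|=0.8153
R=1: x+68/77x²=0 ⇒ x=−77/68=-1.1324; min R=1−1/(4·68/77)=0.7169>−1
Confirm numerically:
  x=-1.001: |R|=0.88388 <1
  x=-0.948: |R|=0.84566 <1
  x=-0.752: |R|=0.74741 <1
  x=-0.583: |R|=0.71716 <1
  x=-1.664: |R|=1.78126 >1
  x=-1.165: |R|=1.03359 >1
Stable set (-1.1324, 0).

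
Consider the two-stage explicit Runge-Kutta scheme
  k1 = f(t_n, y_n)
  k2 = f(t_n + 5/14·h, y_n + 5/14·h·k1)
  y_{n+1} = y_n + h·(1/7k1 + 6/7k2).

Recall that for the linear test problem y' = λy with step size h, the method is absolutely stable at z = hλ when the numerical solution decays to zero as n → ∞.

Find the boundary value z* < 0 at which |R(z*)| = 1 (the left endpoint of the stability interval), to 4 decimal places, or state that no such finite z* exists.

Set f=λy, z=hλ:
  k1=λy_n ⇒ h·k1=z·y_n;  k2=λ(1+5/14z)y_n ⇒ h·k2=z(1+5/14z)y_n
  y_{n+1}/y_n = 1 + 1/7z + 6/7z(1+5/14z) = 1 + z + 15/49z²
  Hence R(z) = 1 + z + 15/49z².

Find x<0 with |R(x)|<1.
x=-1.79: |R|=0.1908
R=1: x+15/49x²=0 ⇒ x=−49/15=-3.2667; min R=1−1/(4·15/49)=0.1833>−1
Confirm numerically:
  x=-3.125: |R|=0.86448 <1
  x=-3.110: |R|=0.85085 <1
  x=-2.680: |R|=0.51869 <1
  x=-2.396: |R|=0.36139 <1
  x=-3.826: |R|=1.65510 >1
  x=-3.666: |R|=1.44815 >1
  x=-3.389: |R|=1.12691 >1
Interval (-3.2667, 0).

left endpoint -3.2667.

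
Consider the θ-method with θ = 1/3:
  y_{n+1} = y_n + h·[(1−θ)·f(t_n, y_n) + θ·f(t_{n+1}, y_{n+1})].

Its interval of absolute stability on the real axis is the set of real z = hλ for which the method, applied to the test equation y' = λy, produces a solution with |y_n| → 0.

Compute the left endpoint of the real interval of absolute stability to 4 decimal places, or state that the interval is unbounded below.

z* = -6.0000.

With y'=λy (z=hλ):
  y_{n+1} = y_n + z·[2/3·y_n + 1/3·y_{n+1}] ⇒ (1 − 1/3z)y_{n+1} = (1 + 2/3z)y_n
  ⇒ R(z) = (1 + 2/3z)/(1 − 1/3z).

Find x<0 with |R(x)|<1.
x=-0.69: |R|=0.4390
R=−1: 1+2/3x = −1+1/3x ⇒ -1/3x=2 ⇒ x=2/(-1/3)=-6.0000
Confirm numerically:
  x=-5.690: |R|=0.96433 <1
  x=-4.892: |R|=0.85960 <1
  x=-2.492: |R|=0.36125 <1
  x=-6.430: |R|=1.04560 >1
  x=-6.261: |R|=1.02818 >1
Stable set (-6.0000, 0).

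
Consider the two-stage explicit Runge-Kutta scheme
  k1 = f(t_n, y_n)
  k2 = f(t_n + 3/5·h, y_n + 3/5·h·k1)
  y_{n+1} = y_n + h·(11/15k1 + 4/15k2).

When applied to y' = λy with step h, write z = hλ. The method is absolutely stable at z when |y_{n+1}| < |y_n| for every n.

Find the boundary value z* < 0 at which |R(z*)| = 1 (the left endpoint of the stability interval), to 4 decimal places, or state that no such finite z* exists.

On y'=λy, z=hλ:
  k1=λy_n ⇒ h·k1=z·y_n;  k2=λ(1+3/5z)y_n ⇒ h·k2=z(1+3/5z)y_n
  y_{n+1}/y_n = 1 + 11/15z + 4/15z(1+3/5z) = 1 + z + 4/25z²
  R(z) = 1 + z + 4/25z².

Find x<0 with |R(x)|<1.
x=-1.72: |R|=0.2467
R=1: x+4/25x²=0 ⇒ x=−25/4=-6.2500; min R=1−1/(4·4/25)=-0.5625>−1
Confirm numerically:
  x=-5.611: |R|=0.42633 <1
  x=-4.800: |R|=0.11360 <1
  x=-4.166: |R|=0.38911 <1
  x=-6.602: |R|=1.37182 >1
  x=-6.362: |R|=1.11401 >1
Stable set (-6.2500, 0).

left endpoint -6.2500.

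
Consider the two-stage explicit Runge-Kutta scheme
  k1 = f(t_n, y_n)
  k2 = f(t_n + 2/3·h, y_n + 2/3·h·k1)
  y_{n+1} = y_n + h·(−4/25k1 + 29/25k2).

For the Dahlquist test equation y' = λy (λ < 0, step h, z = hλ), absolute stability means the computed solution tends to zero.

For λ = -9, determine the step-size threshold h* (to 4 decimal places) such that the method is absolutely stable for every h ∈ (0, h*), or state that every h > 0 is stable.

(-1.2931,0); λ=-9 ⇒ h* = (75/58)/9 = 0.1437.

On y'=λy, z=hλ:
  k1=λy_n ⇒ h·k1=z·y_n;  k2=λ(1+2/3z)y_n ⇒ h·k2=z(1+2/3z)y_n
  y_{n+1}/y_n = 1 − 4/25z + 29/25z(1+2/3z) = 1 + z + 58/75z²
  so R(z) = 1 + z + 58/75z².

Solve |R(x)|<1 on ℝ⁻.
x=-1.75: |R|=1.6183
R=1: x+58/75x²=0 ⇒ x=−75/58=-1.2931; min R=1−1/(4·58/75)=0.6767>−1
Confirm numerically:
  x=-1.245: |R|=0.95369 <1
  x=-1.227: |R|=0.93728 <1
  x=-1.129: |R|=0.85672 <1
  x=-0.908: |R|=0.72959 <1
  x=-1.796: |R|=1.69848 >1
  x=-1.716: |R|=1.56120 >1
Interval (-1.2931, 0).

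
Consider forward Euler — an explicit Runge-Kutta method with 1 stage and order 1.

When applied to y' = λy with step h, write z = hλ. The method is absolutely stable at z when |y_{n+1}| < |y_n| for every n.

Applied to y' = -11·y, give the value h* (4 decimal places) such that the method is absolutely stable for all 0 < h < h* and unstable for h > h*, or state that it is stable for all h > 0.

(-2.0000,0); λ=-11 ⇒ h* = 0.1818.

With y'=λy (z=hλ):
  order 1, 1-stage ⇒ R(z)=1+z
  (e.g. R(-1.32)=-0.32000, |R|=0.32000)

Boundary: |R(x)|=1, x<0.
x=-1.32: |R|=0.3200
|R(-0.81)|=0.1900 |R(-0.76)|=0.2400 |R(-0.53)|=0.4700
Bisect:
  x_lo=-2.7880 |R|=1.7880  x_hi=-0.2111 |R|=0.7889
  mid=-1.49960 |R|=0.49960 →hi
  mid=-2.14382 |R|=1.14382 →lo
  mid=-1.82171 |R|=0.82171 →hi
  mid=-1.98277 |R|=0.98277 →hi
  mid=-2.06329 |R|=1.06329 →lo
  mid=-2.02303 |R|=1.02303 →lo
  mid=-2.00290 |R|=1.00290 →lo
  mid=-1.99283 |R|=0.99283 →hi
  ...
  [-2.00007,-1.99991] ⇒ x*=-2.0000
Interval (-2.0000, 0).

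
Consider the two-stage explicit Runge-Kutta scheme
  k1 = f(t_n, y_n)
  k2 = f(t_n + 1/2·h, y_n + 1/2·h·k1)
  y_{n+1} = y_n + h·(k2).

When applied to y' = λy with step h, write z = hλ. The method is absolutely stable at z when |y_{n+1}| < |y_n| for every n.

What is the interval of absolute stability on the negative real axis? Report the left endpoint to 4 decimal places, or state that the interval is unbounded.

Set f=λy, z=hλ:
  k1=λy_n ⇒ h·k1=z·y_n;  k2=λ(1+1/2z)y_n ⇒ h·k2=z(1+1/2z)y_n
  y_{n+1}/y_n = 1 + z(1+1/2z) = 1 + z + 1/2z²
  ⇒ R(z) = 1 + z + 1/2z².

Find x<0 with |R(x)|<1.
x=-1.55: |R|=0.6513
R=1: x+1/2x²=0 ⇒ x=−2=-2.0000; min R=1−1/(4·1/2)=0.5000>−1
Confirm numerically:
  x=-1.807: |R|=0.82562 <1
  x=-1.727: |R|=0.76426 <1
  x=-0.938: |R|=0.50192 <1
  x=-2.543: |R|=1.69042 >1
  x=-2.359: |R|=1.42344 >1
  x=-2.313: |R|=1.36198 >1
So |R|<1 on (-2.0000, 0).

z∈(-2.0000,0).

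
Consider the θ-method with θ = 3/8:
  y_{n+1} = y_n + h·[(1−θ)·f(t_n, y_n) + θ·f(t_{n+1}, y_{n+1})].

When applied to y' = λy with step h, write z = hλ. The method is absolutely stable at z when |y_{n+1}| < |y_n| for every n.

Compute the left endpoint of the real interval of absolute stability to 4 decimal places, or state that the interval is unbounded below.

On y'=λy, z=hλ:
  y_{n+1} = y_n + z·[5/8·y_n + 3/8·y_{n+1}] ⇒ (1 − 3/8z)y_{n+1} = (1 + 5/8z)y_n
  so R(z) = (1 + 5/8z)/(1 − 3/8z).

Need |R(x)|<1, x<0.
x=-1.19: |R|=0.1772
R=−1: 1+5/8x = −1+3/8x ⇒ -1/4x=2 ⇒ x=2/(-1/4)=-8.0000
Confirm numerically:
  x=-7.270: |R|=0.95102 <1
  x=-5.973: |R|=0.84359 <1
  x=-3.215: |R|=0.45764 <1
  x=-8.547: |R|=1.03252 >1
  x=-8.534: |R|=1.03178 >1
So |R|<1 on (-8.0000, 0).

z* = -8.0000.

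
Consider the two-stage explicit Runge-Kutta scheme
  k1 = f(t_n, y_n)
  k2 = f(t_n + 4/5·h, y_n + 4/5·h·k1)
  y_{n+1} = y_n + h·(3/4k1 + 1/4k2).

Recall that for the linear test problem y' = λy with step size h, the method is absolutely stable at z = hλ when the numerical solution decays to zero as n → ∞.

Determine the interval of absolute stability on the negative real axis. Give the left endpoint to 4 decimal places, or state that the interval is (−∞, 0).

Set f=λy, z=hλ:
  k1=λy_n ⇒ h·k1=z·y_n;  k2=λ(1+4/5z)y_n ⇒ h·k2=z(1+4/5z)y_n
  y_{n+1}/y_n = 1 + 3/4z + 1/4z(1+4/5z) = 1 + z + 1/5z²
  so R(z) = 1 + z + 1/5z².

Boundary: |R(x)|=1, x<0.
x=-1.61: |R|=0.0916
R=1: x+1/5x²=0 ⇒ x=−5=-5.0000; min R=1−1/(4·1/5)=-0.2500>−1
Confirm numerically:
  x=-4.220: |R|=0.34168 <1
  x=-3.421: |R|=0.08035 <1
  x=-3.234: |R|=0.14225 <1
  x=-2.047: |R|=0.20896 <1
  x=-5.186: |R|=1.19292 >1
  x=-5.138: |R|=1.14181 >1
  x=-5.023: |R|=1.02311 >1
So |R|<1 on (-5.0000, 0).

(-5.0000, 0).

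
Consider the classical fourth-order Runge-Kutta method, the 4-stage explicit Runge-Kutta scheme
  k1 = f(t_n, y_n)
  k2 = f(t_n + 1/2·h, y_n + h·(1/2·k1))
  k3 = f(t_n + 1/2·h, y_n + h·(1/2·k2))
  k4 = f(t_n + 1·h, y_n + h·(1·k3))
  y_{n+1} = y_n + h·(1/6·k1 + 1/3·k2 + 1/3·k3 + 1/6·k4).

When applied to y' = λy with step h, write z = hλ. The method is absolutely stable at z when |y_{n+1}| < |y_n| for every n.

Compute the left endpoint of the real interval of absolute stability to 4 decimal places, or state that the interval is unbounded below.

Set f=λy, z=hλ:
  order 4, 4-stage ⇒ R(z)=1+z+z^2/2+z^3/6+z^4/24
  (e.g. R(-1.76)=0.27997, |R|=0.27997)

Need |R(x)|<1, x<0.
x=-1.76: |R|=0.2800
|R(-2.91)|=1.2049 |R(-2.46)|=0.6106 |R(-0.69)|=0.5027
Bisect:
  x_lo=-3.4939 |R|=2.7102  x_hi=-0.3674 |R|=0.6926
  mid=-1.93062 |R|=0.31256 →hi
  mid=-2.71224 |R|=0.89533 →hi
  mid=-3.10305 |R|=1.59474 →lo
  mid=-2.90764 |R|=1.20069 →lo
  mid=-2.80994 |R|=1.03780 →lo
  mid=-2.76109 |R|=0.96412 →hi
  mid=-2.78552 |R|=1.00033 →lo
  mid=-2.77330 |R|=0.98207 →hi
  mid=-2.77941 |R|=0.99116 →hi
  mid=-2.78246 |R|=0.99574 →hi
  ...
  [-2.78532,-2.78513] ⇒ x*=-2.7853
Stable set (-2.7853, 0).

left endpoint -2.7853.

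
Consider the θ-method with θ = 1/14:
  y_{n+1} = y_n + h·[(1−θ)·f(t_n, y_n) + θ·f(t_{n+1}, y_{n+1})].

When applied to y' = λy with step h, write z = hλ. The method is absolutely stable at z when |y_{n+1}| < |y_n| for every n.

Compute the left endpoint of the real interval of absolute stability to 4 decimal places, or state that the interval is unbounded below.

z* = -2.3333.

On y'=λy, z=hλ:
  y_{n+1} = y_n + z·[13/14·y_n + 1/14·y_{n+1}] ⇒ (1 − 1/14z)y_{n+1} = (1 + 13/14z)y_n
  ⇒ R(z) = (1 + 13/14z)/(1 − 1/14z).

Find x<0 with |R(x)|<1.
x=-1: |R|=0.0667
R=−1: 1+13/14x = −1+1/14x ⇒ -6/7x=2 ⇒ x=2/(-6/7)=-2.3333
Confirm numerically:
  x=-2.216: |R|=0.91317 <1
  x=-1.835: |R|=0.62236 <1
  x=-1.475: |R|=0.33441 <1
  x=-2.698: |R|=1.26207 >1
  x=-2.523: |R|=1.13775 >1
So |R|<1 on (-2.3333, 0).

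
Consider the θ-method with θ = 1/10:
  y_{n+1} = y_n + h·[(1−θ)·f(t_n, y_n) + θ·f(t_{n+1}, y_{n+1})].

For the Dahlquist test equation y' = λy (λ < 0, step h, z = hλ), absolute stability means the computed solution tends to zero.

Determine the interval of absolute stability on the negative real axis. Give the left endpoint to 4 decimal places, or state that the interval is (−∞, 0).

Test eqn y'=λy, z=hλ:
  y_{n+1} = y_n + z·[9/10·y_n + 1/10·y_{n+1}] ⇒ (1 − 1/10z)y_{n+1} = (1 + 9/10z)y_n
  Hence R(z) = (1 + 9/10z)/(1 − 1/10z).

Boundary: |R(x)|=1, x<0.
x=-1.79: |R|=0.5182
R=−1: 1+9/10x = −1+1/10x ⇒ -4/5x=2 ⇒ x=2/(-4/5)=-2.5000
Confirm numerically:
  x=-2.388: |R|=0.92767 <1
  x=-2.166: |R|=0.78037 <1
  x=-2.065: |R|=0.71156 <1
  x=-1.296: |R|=0.14731 <1
  x=-3.093: |R|=1.36233 >1
  x=-2.897: |R|=1.24626 >1
So |R|<1 on (-2.5000, 0).

z∈(-2.5000,0).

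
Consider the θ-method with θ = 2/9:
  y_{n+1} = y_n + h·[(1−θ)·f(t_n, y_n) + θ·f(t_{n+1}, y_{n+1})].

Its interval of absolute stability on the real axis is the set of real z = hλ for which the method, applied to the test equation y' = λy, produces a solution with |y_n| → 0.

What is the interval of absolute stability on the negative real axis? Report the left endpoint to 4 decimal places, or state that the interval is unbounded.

z∈(-3.6000,0).

Test eqn y'=λy, z=hλ:
  y_{n+1} = y_n + z·[7/9·y_n + 2/9·y_{n+1}] ⇒ (1 − 2/9z)y_{n+1} = (1 + 7/9z)y_n
  ⇒ R(z) = (1 + 7/9z)/(1 − 2/9z).

Need |R(x)|<1, x<0.
x=-0.55: |R|=0.5099
R=−1: 1+7/9x = −1+2/9x ⇒ -5/9x=2 ⇒ x=2/(-5/9)=-3.6000
Confirm numerically:
  x=-3.537: |R|=0.98040 <1
  x=-3.420: |R|=0.94318 <1
  x=-3.097: |R|=0.83447 <1
  x=-2.960: |R|=0.78552 <1
  x=-3.824: |R|=1.06728 >1
  x=-3.797: |R|=1.05936 >1
Interval (-3.6000, 0).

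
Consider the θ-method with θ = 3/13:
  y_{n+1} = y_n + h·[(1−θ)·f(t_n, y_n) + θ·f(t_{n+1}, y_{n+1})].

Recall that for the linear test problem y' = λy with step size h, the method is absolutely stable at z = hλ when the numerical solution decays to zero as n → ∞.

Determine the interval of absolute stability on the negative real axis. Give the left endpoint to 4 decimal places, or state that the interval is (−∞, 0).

z∈(-3.7143,0).

Test eqn y'=λy, z=hλ:
  y_{n+1} = y_n + z·[10/13·y_n + 3/13·y_{n+1}] ⇒ (1 − 3/13z)y_{n+1} = (1 + 10/13z)y_n
  ⇒ R(z) = (1 + 10/13z)/(1 − 3/13z).

Solve |R(x)|<1 on ℝ⁻.
x=-0.83: |R|=0.3034
R=−1: 1+10/13x = −1+3/13x ⇒ -7/13x=2 ⇒ x=2/(-7/13)=-3.7143
Confirm numerically:
  x=-3.546: |R|=0.95016 <1
  x=-2.187: |R|=0.45345 <1
  x=-1.996: |R|=0.36655 <1
  x=-1.693: |R|=0.21738 <1
  x=-4.224: |R|=1.13898 >1
  x=-4.057: |R|=1.09531 >1
  x=-3.769: |R|=1.01576 >1
Interval (-3.7143, 0).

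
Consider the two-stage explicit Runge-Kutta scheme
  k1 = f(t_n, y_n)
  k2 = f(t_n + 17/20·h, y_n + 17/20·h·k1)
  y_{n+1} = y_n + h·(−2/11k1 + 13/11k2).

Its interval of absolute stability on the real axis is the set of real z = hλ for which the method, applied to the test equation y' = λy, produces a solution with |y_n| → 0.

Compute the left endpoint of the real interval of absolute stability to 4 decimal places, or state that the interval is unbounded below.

left endpoint -0.9955.

On y'=λy, z=hλ:
  k1=λy_n ⇒ h·k1=z·y_n;  k2=λ(1+17/20z)y_n ⇒ h·k2=z(1+17/20z)y_n
  y_{n+1}/y_n = 1 − 2/11z + 13/11z(1+17/20z) = 1 + z + 221/220z²
  R(z) = 1 + z + 221/220z².

Find x<0 with |R(x)|<1.
x=-1.31: |R|=1.4139
R=1: x+221/220x²=0 ⇒ x=−220/221=-0.9955; min R=1−1/(4·221/220)=0.7511>−1
Confirm numerically:
  x=-0.891: |R|=0.90649 <1
  x=-0.764: |R|=0.82235 <1
  x=-0.663: |R|=0.77857 <1
  x=-0.497: |R|=0.75113 <1
  x=-1.473: |R|=1.70659 >1
  x=-1.347: |R|=1.47566 >1
  x=-1.311: |R|=1.41553 >1
So |R|<1 on (-0.9955, 0).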